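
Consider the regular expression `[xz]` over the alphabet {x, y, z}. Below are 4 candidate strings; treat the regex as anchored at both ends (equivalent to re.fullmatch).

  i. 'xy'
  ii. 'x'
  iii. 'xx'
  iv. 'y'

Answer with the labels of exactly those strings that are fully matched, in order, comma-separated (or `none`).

ii

i → no match
ii → match
iii → no match
iv → no match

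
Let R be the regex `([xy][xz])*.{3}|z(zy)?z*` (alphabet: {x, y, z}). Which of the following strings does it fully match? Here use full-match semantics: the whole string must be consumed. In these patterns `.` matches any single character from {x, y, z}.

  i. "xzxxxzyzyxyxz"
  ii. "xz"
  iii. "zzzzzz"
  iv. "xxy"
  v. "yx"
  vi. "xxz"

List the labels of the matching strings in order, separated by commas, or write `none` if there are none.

i, iii, iv, vi

i → match
ii → no match
iii → match
iv → match
v → no match
vi → match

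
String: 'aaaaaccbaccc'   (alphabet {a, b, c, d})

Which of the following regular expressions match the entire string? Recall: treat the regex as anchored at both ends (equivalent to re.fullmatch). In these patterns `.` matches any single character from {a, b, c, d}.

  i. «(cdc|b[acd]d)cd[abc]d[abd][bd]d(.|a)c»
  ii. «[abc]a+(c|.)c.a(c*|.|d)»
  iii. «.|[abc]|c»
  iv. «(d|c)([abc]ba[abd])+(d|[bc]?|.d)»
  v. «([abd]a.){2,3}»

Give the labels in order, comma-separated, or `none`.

i → no match
ii → match
iii → no match
iv → no match
v → no match

ii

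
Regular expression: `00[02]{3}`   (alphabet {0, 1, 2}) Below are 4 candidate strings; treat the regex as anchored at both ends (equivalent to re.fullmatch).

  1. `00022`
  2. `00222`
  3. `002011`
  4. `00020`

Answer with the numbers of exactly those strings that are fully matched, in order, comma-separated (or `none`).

1, 2, 4

1 → match
2 → match
3 → no match
4 → match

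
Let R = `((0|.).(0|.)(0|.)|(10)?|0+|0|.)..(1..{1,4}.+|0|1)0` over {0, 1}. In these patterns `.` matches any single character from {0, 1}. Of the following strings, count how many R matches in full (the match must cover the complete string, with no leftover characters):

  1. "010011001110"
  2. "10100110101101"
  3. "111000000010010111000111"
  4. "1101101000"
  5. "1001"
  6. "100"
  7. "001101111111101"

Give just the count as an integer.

1. "010011001110" → no match
2 → no match — must end with "0"
3 → no match — must end with "0"
4. "1101101000" → match
5. "1001" → no match — must end with "0"
6. "100" → no match
7 → no match — must end with "0"
Total matched: 1

1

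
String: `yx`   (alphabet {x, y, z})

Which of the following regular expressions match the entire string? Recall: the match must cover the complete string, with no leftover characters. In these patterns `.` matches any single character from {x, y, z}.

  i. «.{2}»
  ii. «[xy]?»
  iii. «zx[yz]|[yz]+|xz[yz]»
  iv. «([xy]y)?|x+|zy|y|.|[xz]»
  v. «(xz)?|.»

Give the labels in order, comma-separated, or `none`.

i → match
ii → no match
iii → no match
iv → no match
v → no match

i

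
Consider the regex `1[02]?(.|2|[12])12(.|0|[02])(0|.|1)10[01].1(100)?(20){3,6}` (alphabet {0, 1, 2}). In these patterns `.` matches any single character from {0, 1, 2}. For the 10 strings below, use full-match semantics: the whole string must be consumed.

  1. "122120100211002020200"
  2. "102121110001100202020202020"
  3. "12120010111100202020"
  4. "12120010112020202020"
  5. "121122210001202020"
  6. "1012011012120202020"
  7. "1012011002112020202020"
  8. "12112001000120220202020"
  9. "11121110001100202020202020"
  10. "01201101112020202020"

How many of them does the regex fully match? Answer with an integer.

1 → no match — must end with "20"
2 → match
3 → match
4 → no match
5 → match
6 → match
7 → no match
8 → no match
9 → match
10 → no match — must start with "1"
Total matched: 5

5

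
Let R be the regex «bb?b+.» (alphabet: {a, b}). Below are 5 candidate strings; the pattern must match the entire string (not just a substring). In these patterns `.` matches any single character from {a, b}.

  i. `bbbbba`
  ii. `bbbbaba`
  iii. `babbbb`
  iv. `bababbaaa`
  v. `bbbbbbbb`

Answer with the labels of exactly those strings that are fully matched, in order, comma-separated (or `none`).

i, v

i. `bbbbba` → match
ii. `bbbbaba` → no match
iii. `babbbb` → no match
iv. `bababbaaa` → no match
v. `bbbbbbbb` → match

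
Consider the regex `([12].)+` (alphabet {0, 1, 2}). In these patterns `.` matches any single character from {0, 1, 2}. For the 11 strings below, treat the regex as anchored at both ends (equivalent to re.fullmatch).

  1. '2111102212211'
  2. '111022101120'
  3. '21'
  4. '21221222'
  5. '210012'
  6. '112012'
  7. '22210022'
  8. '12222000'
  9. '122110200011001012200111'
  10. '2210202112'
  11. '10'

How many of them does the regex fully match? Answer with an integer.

6

1 → no match
2 → match
3 → match
4 → match
5 → no match
6 → match
7 → no match
8 → no match
9 → no match
10 → match
11 → match
Total matched: 6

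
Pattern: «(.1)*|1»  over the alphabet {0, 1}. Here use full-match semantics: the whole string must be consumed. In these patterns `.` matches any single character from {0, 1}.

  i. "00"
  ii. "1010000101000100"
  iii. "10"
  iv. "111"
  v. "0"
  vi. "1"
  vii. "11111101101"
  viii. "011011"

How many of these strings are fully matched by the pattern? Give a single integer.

1

i. "00" → no match
ii → no match
iii. "10" → no match
iv. "111" → no match
v. "0" → no match
vi. "1" → match
vii. "11111101101" → no match
viii. "011011" → no match
Total matched: 1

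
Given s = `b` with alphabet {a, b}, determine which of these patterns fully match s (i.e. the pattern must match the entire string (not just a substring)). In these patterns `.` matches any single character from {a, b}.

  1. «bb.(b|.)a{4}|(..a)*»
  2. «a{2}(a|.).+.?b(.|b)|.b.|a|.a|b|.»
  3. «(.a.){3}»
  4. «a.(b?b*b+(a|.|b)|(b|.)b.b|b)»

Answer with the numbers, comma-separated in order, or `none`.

2

1 → no match
2 → match
3 → no match
4 → no match — must start with `a`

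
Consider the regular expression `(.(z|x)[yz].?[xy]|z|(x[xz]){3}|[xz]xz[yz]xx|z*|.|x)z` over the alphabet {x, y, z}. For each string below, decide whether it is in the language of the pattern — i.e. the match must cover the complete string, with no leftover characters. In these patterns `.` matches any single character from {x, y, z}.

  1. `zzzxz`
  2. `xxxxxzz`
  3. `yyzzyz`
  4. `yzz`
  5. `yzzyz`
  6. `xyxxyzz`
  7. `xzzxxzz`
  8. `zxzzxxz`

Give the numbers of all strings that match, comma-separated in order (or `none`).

1, 2, 5, 8

1 → match
2 → match
3 → no match
4 → no match
5 → match
6 → no match
7 → no match
8 → match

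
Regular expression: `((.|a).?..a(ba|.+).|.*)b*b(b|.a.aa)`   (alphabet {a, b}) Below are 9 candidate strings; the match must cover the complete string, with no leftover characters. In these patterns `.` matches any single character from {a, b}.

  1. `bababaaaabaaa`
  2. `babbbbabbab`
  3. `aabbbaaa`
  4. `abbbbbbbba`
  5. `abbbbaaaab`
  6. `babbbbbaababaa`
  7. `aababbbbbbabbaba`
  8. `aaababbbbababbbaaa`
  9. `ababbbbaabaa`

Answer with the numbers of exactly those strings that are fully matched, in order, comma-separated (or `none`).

1 → no match
2 → no match
3 → no match
4 → no match
5 → no match
6 → no match
7 → no match
8 → no match
9 → match

9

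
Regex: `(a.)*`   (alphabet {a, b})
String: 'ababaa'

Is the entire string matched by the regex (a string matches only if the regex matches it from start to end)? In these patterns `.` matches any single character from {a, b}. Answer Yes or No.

Yes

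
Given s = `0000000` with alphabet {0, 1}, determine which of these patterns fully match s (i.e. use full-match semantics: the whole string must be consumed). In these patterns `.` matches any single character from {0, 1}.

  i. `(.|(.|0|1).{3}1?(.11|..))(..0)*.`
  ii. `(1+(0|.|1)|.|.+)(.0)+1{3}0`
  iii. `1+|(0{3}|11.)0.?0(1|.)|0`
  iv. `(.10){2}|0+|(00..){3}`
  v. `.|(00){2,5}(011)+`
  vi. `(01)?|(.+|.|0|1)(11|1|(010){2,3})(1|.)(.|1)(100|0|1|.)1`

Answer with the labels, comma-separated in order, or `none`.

i, iii, iv

i → match
ii → no match — must end with `10`
iii → match
iv → match
v → no match
vi → no match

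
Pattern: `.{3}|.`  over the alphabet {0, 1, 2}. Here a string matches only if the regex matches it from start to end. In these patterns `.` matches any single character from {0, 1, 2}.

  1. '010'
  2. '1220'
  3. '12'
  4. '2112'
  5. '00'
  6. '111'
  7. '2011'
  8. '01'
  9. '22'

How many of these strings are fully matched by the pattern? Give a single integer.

1 → match
2 → no match
3 → no match
4 → no match
5 → no match
6 → match
7 → no match
8 → no match
9 → no match
Total matched: 2

2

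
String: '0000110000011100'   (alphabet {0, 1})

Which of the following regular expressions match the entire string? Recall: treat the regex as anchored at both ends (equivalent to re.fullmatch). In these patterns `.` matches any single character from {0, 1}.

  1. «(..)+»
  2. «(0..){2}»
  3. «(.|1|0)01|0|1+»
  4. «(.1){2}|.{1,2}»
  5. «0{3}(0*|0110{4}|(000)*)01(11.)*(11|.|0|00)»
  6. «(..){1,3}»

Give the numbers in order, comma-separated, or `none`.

1 → match
2 → no match
3 → no match
4 → no match
5 → match
6 → no match

1, 5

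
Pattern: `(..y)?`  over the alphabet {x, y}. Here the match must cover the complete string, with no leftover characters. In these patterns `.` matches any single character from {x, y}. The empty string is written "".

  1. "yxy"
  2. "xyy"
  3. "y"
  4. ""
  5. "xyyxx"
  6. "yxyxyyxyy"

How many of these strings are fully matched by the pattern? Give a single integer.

3

1 → match
2 → match
3 → no match
4 → match
5 → no match
6 → no match
Total matched: 3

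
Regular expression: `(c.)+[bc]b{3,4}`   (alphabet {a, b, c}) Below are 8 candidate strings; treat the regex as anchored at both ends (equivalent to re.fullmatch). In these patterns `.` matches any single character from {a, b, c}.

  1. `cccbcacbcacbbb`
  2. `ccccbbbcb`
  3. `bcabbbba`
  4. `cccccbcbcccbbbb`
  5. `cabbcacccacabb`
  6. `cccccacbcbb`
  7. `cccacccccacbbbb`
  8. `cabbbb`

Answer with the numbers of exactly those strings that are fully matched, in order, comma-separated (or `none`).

1 → match
2 → no match
3 → no match — must start with `c`
4 → match
5 → no match
6 → no match
7 → match
8 → match

1, 4, 7, 8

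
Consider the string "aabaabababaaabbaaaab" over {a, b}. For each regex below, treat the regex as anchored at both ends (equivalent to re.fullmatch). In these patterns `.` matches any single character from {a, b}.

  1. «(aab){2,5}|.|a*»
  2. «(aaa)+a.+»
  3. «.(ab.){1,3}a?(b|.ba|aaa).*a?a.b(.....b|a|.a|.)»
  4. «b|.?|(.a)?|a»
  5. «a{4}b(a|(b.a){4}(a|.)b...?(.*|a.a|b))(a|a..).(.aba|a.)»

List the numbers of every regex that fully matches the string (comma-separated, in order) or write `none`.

1 → no match
2 → no match — must start with "aaa"
3 → match
4 → no match
5 → no match

3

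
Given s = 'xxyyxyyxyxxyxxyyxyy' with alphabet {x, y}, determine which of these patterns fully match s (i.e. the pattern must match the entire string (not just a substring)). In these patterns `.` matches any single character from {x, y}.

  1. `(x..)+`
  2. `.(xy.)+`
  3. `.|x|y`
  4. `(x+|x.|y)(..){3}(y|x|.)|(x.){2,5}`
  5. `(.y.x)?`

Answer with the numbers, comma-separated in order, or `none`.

1 → no match
2 → match
3 → no match
4 → no match
5 → no match

2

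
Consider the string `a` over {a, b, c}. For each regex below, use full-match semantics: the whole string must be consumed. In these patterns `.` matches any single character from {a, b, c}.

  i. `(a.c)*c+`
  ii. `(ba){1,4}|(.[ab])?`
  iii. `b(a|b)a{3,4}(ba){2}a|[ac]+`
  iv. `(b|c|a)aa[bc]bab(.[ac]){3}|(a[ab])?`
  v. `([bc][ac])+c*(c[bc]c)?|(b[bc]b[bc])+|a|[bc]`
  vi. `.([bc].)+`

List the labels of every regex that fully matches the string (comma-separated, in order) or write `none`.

iii, v

i → no match — must end with `c`
ii → no match
iii → match
iv → no match
v → match
vi → no match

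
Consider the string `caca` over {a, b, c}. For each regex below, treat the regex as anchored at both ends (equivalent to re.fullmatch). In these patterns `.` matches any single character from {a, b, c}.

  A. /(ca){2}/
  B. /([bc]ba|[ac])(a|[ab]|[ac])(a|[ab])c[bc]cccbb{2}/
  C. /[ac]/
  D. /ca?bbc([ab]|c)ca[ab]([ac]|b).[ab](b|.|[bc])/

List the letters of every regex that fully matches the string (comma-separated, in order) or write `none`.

A

A → match
B → no match — must end with `b`
C → no match
D → no match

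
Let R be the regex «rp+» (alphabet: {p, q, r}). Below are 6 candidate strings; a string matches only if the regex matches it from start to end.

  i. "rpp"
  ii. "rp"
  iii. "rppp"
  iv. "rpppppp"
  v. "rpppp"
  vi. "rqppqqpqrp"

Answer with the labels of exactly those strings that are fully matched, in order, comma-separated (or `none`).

i, ii, iii, iv, v

i. "rpp" → match
ii. "rp" → match
iii. "rppp" → match
iv. "rpppppp" → match
v. "rpppp" → match
vi. "rqppqqpqrp" → no match — must start with "rp"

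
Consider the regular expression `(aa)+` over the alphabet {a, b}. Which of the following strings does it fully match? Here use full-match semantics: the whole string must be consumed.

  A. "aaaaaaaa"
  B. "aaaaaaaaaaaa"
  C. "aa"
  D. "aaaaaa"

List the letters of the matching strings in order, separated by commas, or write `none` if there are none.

A, B, C, D

A → match
B → match
C → match
D → match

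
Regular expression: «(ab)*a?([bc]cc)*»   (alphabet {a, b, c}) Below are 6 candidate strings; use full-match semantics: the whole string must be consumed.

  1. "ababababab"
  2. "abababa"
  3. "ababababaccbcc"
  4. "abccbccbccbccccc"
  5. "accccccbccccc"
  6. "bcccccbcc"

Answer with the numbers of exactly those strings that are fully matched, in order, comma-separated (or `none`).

1, 2, 4, 5, 6

1 → match
2 → match
3 → no match
4 → match
5 → match
6 → match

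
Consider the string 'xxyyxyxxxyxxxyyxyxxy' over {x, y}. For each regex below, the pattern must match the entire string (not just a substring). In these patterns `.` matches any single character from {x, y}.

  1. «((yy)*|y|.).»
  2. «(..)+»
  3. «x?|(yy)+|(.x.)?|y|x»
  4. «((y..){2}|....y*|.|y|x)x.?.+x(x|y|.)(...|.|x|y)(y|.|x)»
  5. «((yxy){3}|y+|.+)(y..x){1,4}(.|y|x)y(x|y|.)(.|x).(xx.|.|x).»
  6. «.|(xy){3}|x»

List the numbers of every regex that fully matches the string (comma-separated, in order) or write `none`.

1 → no match
2 → match
3 → no match
4 → no match
5 → match
6 → no match

2, 5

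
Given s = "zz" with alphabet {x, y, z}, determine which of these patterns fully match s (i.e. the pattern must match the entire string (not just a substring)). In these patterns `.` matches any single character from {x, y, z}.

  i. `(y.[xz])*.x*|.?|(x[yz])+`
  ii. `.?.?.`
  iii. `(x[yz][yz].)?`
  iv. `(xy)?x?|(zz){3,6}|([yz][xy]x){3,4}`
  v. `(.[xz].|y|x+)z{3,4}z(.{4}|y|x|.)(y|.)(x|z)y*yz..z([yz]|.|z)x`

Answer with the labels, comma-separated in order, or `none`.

i → no match
ii → match
iii → no match
iv → no match
v → no match — must end with "x"

ii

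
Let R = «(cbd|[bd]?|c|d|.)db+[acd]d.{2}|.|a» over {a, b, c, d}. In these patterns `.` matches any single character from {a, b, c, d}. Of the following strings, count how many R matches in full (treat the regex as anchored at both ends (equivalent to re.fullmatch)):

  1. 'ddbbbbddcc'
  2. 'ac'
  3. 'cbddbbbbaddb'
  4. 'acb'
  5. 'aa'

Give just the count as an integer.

2

1 → match
2 → no match
3 → match
4 → no match
5 → no match
Total matched: 2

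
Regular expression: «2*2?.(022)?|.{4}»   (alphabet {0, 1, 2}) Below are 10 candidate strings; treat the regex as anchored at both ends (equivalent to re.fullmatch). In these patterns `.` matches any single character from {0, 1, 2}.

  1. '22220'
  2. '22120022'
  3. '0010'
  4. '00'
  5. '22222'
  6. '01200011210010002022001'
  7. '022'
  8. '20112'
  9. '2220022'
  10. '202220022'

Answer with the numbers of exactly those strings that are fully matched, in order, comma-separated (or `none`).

1, 3, 5, 9

1 → match
2 → no match
3 → match
4 → no match
5 → match
6 → no match
7 → no match
8 → no match
9 → match
10 → no match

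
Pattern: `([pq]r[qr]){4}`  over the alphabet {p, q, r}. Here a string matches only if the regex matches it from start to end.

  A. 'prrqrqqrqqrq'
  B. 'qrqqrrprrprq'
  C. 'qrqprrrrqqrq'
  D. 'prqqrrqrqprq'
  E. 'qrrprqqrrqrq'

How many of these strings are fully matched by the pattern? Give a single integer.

4

A → match
B → match
C → no match
D → match
E → match
Total matched: 4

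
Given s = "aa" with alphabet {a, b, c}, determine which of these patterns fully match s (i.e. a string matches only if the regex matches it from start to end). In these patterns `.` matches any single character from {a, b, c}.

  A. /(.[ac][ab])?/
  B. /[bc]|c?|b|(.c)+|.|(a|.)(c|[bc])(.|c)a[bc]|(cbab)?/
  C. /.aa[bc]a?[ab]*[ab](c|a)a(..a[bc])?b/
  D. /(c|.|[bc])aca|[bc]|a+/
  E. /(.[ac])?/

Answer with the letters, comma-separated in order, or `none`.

D, E

A → no match
B → no match
C → no match — must end with "b"
D → match
E → match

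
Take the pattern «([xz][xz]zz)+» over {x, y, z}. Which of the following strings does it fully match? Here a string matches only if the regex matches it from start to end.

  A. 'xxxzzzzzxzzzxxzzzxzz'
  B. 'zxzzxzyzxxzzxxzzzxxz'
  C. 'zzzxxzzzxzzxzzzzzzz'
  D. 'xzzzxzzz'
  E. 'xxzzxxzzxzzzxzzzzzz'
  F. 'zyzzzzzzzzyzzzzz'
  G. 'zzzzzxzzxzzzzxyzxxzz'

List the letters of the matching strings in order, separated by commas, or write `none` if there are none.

A → no match
B → no match — must end with 'zz'
C → no match
D → match
E → no match
F → no match
G → no match

D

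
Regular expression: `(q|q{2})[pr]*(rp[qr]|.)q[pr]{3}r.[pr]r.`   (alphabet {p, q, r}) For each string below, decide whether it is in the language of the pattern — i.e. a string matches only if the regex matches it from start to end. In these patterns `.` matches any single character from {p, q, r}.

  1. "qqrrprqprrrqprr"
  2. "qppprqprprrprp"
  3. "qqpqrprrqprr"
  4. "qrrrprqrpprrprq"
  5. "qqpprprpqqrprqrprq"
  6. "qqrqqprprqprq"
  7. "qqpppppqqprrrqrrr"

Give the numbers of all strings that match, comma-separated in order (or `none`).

1 → match
2 → match
3 → match
4 → match
5 → no match
6 → match
7 → match

1, 2, 3, 4, 6, 7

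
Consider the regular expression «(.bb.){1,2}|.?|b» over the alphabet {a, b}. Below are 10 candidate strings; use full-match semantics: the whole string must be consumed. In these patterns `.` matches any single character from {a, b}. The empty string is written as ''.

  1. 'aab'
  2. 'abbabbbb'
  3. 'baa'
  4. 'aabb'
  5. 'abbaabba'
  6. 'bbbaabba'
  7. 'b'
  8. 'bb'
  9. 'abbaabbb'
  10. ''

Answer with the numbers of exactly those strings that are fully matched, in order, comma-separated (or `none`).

2, 5, 6, 7, 9, 10

1 → no match
2 → match
3 → no match
4 → no match
5 → match
6 → match
7 → match
8 → no match
9 → match
10 → match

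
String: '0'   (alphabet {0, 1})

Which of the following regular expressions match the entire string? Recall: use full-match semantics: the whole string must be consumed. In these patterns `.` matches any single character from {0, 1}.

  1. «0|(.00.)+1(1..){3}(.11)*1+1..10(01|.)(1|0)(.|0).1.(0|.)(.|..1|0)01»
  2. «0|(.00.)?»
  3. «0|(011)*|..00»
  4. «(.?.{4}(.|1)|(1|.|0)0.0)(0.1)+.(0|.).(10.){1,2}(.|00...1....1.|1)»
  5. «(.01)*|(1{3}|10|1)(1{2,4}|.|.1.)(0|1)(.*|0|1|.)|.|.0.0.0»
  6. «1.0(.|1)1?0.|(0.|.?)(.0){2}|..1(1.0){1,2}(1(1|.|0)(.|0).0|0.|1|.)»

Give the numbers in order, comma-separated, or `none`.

1 → match
2 → match
3 → match
4 → no match
5 → match
6 → no match

1, 2, 3, 5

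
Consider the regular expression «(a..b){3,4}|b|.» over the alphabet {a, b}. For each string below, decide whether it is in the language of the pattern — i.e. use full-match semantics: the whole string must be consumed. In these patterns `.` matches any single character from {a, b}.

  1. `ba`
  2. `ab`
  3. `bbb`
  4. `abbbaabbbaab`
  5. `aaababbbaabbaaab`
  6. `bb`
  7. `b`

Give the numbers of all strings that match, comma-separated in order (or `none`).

1 → no match
2 → no match
3 → no match
4 → no match
5 → match
6 → no match
7 → match

5, 7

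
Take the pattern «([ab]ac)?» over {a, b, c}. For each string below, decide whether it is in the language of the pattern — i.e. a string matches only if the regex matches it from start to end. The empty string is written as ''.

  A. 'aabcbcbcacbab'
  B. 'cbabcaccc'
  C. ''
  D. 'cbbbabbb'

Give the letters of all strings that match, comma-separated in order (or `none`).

A → no match
B → no match
C → match
D → no match

C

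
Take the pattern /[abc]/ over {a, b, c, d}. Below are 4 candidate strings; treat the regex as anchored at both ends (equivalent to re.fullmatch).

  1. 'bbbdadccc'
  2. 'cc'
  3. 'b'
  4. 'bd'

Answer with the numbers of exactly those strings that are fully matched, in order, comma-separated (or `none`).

1 → no match
2 → no match
3 → match
4 → no match

3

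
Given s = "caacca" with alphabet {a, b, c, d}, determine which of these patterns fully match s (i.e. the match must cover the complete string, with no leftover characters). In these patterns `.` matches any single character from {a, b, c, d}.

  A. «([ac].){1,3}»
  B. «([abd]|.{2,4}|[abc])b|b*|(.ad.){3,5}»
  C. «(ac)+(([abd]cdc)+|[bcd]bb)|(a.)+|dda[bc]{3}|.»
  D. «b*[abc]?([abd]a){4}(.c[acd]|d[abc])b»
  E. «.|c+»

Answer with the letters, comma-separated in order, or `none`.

A

A → match
B → no match
C → no match
D → no match — must end with "b"
E → no match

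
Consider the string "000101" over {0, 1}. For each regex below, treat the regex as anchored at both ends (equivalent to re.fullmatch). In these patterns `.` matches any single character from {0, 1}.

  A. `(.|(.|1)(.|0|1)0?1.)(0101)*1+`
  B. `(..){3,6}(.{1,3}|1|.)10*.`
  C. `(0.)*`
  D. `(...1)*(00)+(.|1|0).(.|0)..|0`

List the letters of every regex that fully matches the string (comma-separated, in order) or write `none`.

A → match
B → no match
C → match
D → no match

A, C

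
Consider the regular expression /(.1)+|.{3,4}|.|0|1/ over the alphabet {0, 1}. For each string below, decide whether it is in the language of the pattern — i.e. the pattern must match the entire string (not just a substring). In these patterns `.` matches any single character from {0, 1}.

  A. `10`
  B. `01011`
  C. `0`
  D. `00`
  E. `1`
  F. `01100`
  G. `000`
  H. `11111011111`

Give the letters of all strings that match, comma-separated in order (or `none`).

A → no match
B → no match
C → match
D → no match
E → match
F → no match
G → match
H → no match

C, E, G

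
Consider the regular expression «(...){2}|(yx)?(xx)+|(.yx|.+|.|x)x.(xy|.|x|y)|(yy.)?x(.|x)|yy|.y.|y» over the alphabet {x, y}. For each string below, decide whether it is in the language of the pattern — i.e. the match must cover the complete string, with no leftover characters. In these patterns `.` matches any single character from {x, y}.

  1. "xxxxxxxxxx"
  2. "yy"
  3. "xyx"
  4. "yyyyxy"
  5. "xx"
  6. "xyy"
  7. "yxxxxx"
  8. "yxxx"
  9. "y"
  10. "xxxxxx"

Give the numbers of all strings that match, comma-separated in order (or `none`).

1, 2, 3, 4, 5, 6, 7, 8, 9, 10

1 → match
2 → match
3 → match
4 → match
5 → match
6 → match
7 → match
8 → match
9 → match
10 → match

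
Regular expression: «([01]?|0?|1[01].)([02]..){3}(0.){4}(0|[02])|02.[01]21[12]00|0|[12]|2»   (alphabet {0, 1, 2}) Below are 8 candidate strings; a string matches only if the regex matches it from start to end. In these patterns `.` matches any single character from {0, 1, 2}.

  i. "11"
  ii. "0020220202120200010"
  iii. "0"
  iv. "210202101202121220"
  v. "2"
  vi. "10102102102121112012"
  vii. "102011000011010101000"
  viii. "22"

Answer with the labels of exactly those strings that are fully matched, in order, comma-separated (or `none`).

iii, v, vii

i. "11" → no match
ii → no match
iii. "0" → match
iv → no match
v. "2" → match
vi → no match
vii → match
viii. "22" → no match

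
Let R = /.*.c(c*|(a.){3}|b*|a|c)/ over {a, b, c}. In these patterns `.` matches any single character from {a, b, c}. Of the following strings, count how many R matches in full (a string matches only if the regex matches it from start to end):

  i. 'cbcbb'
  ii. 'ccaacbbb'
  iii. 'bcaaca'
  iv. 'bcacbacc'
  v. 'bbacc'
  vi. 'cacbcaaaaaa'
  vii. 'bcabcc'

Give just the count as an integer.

7

i → match
ii → match
iii → match
iv → match
v → match
vi → match
vii → match
Total matched: 7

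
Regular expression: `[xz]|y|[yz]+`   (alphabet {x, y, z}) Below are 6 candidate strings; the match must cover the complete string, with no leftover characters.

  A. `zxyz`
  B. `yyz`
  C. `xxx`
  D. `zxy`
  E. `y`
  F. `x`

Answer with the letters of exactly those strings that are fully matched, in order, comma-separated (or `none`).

A → no match
B → match
C → no match
D → no match
E → match
F → match

B, E, F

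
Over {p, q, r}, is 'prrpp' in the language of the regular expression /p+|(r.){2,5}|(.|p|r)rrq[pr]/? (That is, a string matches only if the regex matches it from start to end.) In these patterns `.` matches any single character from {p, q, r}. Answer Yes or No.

No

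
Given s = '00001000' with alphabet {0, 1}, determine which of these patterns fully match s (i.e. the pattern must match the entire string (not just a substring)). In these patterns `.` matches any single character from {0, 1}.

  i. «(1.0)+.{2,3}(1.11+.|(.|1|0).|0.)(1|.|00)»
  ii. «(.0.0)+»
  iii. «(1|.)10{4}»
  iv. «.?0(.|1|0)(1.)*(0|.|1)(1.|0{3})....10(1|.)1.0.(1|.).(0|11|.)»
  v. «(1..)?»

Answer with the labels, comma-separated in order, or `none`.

ii

i → no match — must start with '1'
ii → match
iii → no match
iv → no match
v → no match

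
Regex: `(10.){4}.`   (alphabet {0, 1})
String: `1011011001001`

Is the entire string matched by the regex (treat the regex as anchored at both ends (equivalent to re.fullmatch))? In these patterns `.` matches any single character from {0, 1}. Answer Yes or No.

Yes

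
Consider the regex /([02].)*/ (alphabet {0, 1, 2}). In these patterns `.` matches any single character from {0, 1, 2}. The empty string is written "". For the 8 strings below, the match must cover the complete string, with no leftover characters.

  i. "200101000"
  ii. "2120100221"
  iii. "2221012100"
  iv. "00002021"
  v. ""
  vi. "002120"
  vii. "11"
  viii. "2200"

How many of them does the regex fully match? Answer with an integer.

i → no match
ii → no match
iii → match
iv → match
v → match
vi → match
vii → no match
viii → match
Total matched: 5

5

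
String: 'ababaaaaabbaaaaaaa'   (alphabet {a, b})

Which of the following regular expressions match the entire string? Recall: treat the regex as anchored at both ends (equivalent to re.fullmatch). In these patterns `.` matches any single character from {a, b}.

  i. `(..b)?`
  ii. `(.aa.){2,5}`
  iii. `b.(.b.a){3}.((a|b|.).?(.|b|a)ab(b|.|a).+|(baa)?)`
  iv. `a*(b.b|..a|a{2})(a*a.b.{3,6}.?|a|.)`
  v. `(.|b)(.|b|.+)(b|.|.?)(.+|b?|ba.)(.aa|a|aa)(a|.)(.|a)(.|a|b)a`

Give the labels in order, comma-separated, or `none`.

i → no match
ii → no match
iii → no match — must start with 'b'
iv → match
v → match

iv, v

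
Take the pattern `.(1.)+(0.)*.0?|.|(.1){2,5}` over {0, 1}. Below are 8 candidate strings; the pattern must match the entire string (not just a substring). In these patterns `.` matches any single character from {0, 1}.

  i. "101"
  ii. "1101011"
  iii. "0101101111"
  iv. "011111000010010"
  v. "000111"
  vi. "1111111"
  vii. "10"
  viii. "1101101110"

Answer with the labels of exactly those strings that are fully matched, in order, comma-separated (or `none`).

iv

i → no match
ii → no match
iii → no match
iv → match
v → no match
vi → no match
vii → no match
viii → no match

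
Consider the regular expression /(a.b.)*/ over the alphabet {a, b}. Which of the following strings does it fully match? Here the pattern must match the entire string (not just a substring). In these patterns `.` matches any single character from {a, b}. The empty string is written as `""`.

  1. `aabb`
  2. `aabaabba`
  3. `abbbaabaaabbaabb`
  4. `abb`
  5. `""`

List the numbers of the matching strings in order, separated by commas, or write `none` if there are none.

1. `aabb` → match
2. `aabaabba` → match
3 → match
4. `abb` → no match
5. `""` → match

1, 2, 3, 5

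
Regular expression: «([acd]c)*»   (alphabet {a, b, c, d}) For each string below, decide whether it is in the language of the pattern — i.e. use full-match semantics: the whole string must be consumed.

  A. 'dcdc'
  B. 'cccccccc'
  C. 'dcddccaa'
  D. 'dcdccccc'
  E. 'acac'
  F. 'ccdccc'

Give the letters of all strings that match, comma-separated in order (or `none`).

A, B, D, E, F

A → match
B → match
C → no match
D → match
E → match
F → match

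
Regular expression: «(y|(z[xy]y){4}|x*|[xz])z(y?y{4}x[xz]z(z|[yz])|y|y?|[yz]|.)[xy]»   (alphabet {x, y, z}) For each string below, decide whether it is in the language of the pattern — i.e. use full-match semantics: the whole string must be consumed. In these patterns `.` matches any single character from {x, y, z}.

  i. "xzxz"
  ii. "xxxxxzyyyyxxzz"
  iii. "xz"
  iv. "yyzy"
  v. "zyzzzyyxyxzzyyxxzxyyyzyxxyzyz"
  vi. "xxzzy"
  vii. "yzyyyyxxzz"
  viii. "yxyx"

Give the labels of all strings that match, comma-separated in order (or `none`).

vi

i → no match
ii → no match
iii → no match
iv → no match
v → no match
vi → match
vii → no match
viii → no match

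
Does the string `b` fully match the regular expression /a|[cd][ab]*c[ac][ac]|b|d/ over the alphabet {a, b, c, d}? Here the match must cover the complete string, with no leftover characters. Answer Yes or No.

Yes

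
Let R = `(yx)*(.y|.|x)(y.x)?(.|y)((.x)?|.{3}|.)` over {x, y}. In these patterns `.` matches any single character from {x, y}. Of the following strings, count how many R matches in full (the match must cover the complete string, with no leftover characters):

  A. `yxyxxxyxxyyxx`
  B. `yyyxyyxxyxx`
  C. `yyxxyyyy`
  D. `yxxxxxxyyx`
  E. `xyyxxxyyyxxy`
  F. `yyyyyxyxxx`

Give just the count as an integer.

A → no match
B → no match
C → match
D → no match
E → no match
F → no match
Total matched: 1

1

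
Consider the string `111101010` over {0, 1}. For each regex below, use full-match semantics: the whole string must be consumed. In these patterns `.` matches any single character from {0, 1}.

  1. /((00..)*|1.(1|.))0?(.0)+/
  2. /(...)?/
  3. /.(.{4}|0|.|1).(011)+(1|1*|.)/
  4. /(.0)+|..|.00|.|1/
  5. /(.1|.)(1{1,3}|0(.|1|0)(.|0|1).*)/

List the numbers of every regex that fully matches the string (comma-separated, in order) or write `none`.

1 → match
2 → no match
3 → no match
4 → no match
5 → no match

1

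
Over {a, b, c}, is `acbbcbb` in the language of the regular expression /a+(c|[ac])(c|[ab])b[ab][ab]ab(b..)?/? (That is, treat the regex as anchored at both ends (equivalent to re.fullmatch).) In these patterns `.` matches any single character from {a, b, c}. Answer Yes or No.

No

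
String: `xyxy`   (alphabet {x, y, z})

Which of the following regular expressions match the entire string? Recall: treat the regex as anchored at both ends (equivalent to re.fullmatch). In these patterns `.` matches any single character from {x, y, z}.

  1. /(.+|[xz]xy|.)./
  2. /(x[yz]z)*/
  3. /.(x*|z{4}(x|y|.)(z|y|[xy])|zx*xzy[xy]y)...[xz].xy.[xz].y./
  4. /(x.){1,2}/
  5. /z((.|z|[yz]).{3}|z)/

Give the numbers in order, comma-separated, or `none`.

1, 4

1 → match
2 → no match
3 → no match
4 → match
5 → no match — must start with `z`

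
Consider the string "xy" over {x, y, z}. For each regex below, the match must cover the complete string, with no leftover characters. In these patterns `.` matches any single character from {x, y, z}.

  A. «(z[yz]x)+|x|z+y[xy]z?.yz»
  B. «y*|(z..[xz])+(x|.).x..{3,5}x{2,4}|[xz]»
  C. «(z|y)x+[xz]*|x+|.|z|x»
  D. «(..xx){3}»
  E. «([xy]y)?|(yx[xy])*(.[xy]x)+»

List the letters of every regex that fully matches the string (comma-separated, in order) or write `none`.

E

A → no match
B → no match
C → no match
D → no match — must end with "xx"
E → match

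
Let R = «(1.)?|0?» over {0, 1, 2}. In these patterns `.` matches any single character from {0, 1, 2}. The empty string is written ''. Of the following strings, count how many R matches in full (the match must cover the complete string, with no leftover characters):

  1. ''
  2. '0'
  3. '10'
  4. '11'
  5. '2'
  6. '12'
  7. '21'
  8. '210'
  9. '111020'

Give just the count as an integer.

1 → match
2 → match
3 → match
4 → match
5 → no match
6 → match
7 → no match
8 → no match
9 → no match
Total matched: 5

5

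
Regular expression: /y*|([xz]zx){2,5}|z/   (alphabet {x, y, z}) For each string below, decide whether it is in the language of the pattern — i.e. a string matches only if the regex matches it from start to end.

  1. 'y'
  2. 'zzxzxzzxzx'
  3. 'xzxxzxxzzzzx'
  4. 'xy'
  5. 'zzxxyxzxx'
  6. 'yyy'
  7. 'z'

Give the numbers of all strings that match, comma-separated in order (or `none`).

1, 6, 7

1 → match
2 → no match
3 → no match
4 → no match
5 → no match
6 → match
7 → match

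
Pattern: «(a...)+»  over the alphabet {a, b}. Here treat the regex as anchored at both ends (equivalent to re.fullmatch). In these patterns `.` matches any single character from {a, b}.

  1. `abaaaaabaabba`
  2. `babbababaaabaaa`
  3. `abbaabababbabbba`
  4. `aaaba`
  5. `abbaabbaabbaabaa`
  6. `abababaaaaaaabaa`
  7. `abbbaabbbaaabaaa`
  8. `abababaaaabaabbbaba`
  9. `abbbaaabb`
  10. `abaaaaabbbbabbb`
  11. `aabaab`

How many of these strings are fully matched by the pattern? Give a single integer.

2

1 → no match
2 → no match — must start with `a`
3 → no match
4 → no match
5 → match
6 → match
7 → no match
8 → no match
9 → no match
10 → no match
11 → no match
Total matched: 2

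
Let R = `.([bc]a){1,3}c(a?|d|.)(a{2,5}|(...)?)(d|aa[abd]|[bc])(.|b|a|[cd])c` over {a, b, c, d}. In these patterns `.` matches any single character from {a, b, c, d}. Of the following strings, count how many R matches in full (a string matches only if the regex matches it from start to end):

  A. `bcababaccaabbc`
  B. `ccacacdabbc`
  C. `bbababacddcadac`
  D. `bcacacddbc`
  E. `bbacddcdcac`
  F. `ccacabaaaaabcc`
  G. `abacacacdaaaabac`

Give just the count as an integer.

A → match
B. `ccacacdabbc` → match
C → match
D. `bcacacddbc` → match
E. `bbacddcdcac` → match
F → no match
G → match
Total matched: 6

6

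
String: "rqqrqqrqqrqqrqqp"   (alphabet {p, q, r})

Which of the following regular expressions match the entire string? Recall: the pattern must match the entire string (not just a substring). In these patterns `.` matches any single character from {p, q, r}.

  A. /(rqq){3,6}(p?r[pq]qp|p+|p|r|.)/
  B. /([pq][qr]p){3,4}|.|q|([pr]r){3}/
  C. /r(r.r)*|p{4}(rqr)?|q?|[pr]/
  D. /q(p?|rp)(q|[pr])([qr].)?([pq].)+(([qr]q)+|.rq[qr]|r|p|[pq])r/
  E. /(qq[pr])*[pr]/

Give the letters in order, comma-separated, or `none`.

A → match
B → no match
C → no match
D → no match — must start with "q"
E → no match

A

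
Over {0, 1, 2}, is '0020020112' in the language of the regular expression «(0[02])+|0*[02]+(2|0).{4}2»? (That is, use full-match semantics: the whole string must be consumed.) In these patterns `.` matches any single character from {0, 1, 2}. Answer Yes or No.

Yes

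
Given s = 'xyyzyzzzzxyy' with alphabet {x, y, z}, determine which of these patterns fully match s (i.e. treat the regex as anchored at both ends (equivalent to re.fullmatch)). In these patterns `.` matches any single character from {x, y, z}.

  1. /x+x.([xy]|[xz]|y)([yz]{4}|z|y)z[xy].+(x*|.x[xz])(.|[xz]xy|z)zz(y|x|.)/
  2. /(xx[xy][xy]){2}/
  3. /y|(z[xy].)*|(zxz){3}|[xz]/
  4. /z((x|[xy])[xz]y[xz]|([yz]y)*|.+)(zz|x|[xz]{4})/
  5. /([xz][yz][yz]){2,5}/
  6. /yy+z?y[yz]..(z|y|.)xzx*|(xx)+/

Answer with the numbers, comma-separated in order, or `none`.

5

1 → no match
2 → no match — must start with 'xx'
3 → no match
4 → no match — must start with 'z'
5 → match
6 → no match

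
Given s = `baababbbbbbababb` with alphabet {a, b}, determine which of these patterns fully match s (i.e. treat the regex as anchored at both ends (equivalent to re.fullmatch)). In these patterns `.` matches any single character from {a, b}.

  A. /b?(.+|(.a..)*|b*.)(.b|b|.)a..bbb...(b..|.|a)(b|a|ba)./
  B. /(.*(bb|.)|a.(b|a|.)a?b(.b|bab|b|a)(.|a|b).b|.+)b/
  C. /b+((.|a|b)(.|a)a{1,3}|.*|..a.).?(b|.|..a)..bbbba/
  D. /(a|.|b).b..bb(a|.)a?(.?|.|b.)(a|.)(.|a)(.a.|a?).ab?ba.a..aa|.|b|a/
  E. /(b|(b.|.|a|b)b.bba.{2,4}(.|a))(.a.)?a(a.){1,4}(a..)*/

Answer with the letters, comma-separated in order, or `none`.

A, B

A → match
B → match
C → no match — must end with `bbbba`
D → no match
E → no match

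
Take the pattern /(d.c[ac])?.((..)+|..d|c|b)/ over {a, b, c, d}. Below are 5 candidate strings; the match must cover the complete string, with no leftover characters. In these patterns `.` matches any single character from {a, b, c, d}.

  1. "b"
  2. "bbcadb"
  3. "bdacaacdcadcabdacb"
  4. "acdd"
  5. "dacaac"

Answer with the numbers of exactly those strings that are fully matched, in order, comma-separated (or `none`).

1. "b" → no match
2. "bbcadb" → no match
3 → no match
4. "acdd" → match
5. "dacaac" → match

4, 5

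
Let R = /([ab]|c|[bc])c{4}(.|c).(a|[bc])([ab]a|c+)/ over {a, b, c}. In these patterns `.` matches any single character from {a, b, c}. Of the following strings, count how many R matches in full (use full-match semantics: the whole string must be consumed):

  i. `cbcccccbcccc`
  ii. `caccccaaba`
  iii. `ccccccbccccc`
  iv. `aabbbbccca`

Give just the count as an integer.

1

i → no match
ii → no match
iii → match
iv → no match
Total matched: 1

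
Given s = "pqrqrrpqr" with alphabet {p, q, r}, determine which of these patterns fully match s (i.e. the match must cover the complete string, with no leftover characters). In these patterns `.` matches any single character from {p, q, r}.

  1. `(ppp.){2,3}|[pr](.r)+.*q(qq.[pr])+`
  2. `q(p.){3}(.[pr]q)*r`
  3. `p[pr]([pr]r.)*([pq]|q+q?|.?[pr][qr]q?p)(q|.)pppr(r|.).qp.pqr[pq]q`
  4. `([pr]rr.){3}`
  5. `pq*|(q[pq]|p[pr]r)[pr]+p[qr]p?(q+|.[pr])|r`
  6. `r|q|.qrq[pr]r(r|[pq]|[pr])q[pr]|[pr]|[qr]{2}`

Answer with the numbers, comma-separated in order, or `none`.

1 → no match
2 → no match — must start with "qp"
3 → no match — must end with "q"
4 → no match
5 → no match
6 → match

6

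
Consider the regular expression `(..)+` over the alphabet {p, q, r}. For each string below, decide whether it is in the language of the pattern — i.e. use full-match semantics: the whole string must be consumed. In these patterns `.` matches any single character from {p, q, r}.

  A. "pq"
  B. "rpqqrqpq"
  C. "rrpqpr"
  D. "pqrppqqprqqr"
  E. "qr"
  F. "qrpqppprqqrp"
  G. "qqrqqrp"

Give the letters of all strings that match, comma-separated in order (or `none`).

A → match
B → match
C → match
D → match
E → match
F → match
G → no match

A, B, C, D, E, F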